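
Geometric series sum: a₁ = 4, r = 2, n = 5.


Sₙ = 4×(2^5 - 1)/(2 - 1)
= 4×(32 - 1)/1
= 4×31/1
= 124

S_5 = 124


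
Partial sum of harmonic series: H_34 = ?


H_34 = 1/1 + 1/2 + 1/3 + ... + 1/34
= 54062195834749/13127595717600
≈ 4.1182

H_34 = 54062195834749/13127595717600 ≈ 4.1182


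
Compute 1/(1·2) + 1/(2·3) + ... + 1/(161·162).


1/(k(k+1)) = 1/k - 1/(k+1) (partial fractions)
Telescoping: Σ = 1 - 1/162 = 161/162

Sum = 161/162


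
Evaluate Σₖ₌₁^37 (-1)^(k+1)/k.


S = 1 - 1/2 + 1/3 - 1/4 + 1/5 - 1/6 + 1/7 - 1/8 ± ...
= 0.7065
(Full series converges to +ln(2) ≈ +0.6931)

S_37 = 0.7065


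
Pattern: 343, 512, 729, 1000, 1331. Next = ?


Pattern: perfect cubes: n³
Terms: 343, 512, 729, 1000, 1331
Next term = 1728

Next term = 1728


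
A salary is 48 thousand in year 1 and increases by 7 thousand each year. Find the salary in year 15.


aₙ = a₁ + (n-1)d
= 48 + (15-1)×7
= 48 + 98
= 146

a_15 = 146


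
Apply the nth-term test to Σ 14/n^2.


lim(n→∞) 14/n^2 = 0
lim aₙ = 0 → nth-term test is INCONCLUSIVE
(Need other tests; this is actually a convergent p-series with p=2 > 1)

Inconclusive (lim aₙ = 0; need another test)


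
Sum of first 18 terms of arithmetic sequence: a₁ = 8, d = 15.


aₙ = 8 + (18-1)×15 = 263
Sₙ = n(a₁+aₙ)/2 = 18×(8+263)/2
= 18×271/2 = 2439

S_18 = 2439


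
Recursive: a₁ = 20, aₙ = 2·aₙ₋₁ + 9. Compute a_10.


Computing step by step:
a_1 = 20
a_2 = 49
a_3 = 107
a_4 = 223
a_5 = 455
a_6 = 919
a_7 = 1847
a_8 = 3703
a_9 = 7415
a_10 = 14839


a_10 = 14839


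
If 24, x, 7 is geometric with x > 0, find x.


GM = √(24×7) = √168 = 12.9615

GM = 12.9615


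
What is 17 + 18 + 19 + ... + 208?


Σₖ₌17^208 k = Σₖ₌₁^208 k − Σₖ₌₁^16 k
= 208·209/2 − 16·17/2
= 21736 − 136 = 21600

Σk = 21600


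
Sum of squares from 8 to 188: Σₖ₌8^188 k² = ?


Σₖ₌8^188 k² = Σₖ₌₁^188 k² − Σₖ₌₁^7 k²
= 188·189·377/6 − 7·8·15/6
= 2232594 − 140 = 2232454

Σk² = 2232454


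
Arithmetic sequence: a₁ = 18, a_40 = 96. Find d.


d = (aₙ - a₁)/(n-1)
= (96 - 18)/(40-1)
= 78/39 = 2

d = 2


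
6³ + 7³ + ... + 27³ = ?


Σₖ₌6^27 k³ = [27·28/2]² − [5·6/2]²
= 142884 − 225 = 142659

Σk³ = 142659


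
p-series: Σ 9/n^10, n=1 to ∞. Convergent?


p-series test: Σ c/n^p converges if p > 1, diverges if p ≤ 1 (constant c > 0 doesn't affect convergence).
p = 10
10 > 1 → CONVERGES

Converges (p = 10 > 1)


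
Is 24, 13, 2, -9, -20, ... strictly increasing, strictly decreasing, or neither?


Differences: -11, -11, -11, -11
All differences < 0 → strictly DECREASING

Monotonically decreasing


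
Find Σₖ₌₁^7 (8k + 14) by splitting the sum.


Σ(8k+14) = 8·Σk + 14·n
= 8·28 + 14·7
= 224 + 98 = 322

Σ = 322


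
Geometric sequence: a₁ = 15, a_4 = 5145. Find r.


r^(n-1) = aₙ/a₁
r^3 = 5145/15 = 343
r = 343^(1/3)
= 7

r = 7


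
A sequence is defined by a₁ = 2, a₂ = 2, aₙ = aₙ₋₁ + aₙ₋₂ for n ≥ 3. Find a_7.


Computing iteratively: 2, 2, 4, 6, 10, 16, 26
a_7 = 26

a_7 = 26


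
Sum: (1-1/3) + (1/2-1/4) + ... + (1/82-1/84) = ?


Telescoping with gap 2: two head and two tail terms survive.
= (1 + 1/2) - (1/83 + 1/84)
= 3/2 - 1/83 - 1/84 = 10291/6972

Sum = 10291/6972


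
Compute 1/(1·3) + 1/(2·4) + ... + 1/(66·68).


1/(k(k+2)) = (1/2)·(1/k - 1/(k+2)) (partial fractions)
Telescoping: Σ = (1/2)·(1 + 1/2 - 1/67 - 1/68) = 6699/9112

Sum = 6699/9112


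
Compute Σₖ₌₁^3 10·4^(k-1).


Sₙ = 10×(4^3 - 1)/(4 - 1)
= 10×(64 - 1)/3
= 10×63/3
= 210

S_3 = 210


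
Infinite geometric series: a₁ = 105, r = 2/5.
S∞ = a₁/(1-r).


S∞ = a₁/(1-r) = 105/(1 - 2/5)
= 105/(3/5)
= 175

S∞ = 175


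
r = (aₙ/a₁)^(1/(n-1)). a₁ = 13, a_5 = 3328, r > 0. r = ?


r^(n-1) = aₙ/a₁
r^4 = 3328/13 = 256
r = 256^(1/4)
= ±4; taking r > 0 gives r = 4

r = 4


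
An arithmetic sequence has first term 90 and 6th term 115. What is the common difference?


d = (aₙ - a₁)/(n-1)
= (115 - 90)/(6-1)
= 25/5 = 5

d = 5


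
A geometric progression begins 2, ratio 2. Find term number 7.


aₙ = a₁·r^(n-1)
= 2×2^6
= 2×64
= 128

a_7 = 128


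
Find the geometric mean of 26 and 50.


GM = √(26×50) = √1300 = 36.0555

GM = 36.0555


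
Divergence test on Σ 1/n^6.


lim(n→∞) 1/n^6 = 0
lim aₙ = 0 → nth-term test is INCONCLUSIVE
(Need other tests; this is actually a convergent p-series with p=6 > 1)

Inconclusive (lim aₙ = 0; need another test)


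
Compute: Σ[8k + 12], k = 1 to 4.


Σ(8k+12) = 8·Σk + 12·n
= 8·10 + 12·4
= 80 + 48 = 128

Σ = 128


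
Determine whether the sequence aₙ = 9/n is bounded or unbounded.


a₁ = 9, a₂ = 9/2, a₃ = 9/3, ...
0 < aₙ ≤ 9 for all n ≥ 1
Lower bound: 0, Upper bound: 9
The sequence IS bounded

Bounded (0 < aₙ ≤ 9)


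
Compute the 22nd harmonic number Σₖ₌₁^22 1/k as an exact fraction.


H_22 = 1/1 + 1/2 + 1/3 + ... + 1/22
= 19093197/5173168
≈ 3.6908

H_22 = 19093197/5173168 ≈ 3.6908


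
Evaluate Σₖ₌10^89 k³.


Σₖ₌10^89 k³ = [89·90/2]² − [9·10/2]²
= 16040025 − 2025 = 16038000

Σk³ = 16038000


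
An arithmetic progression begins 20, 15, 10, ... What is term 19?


aₙ = a₁ + (n-1)d
= 20 + (19-1)×-5
= 20 - 90
= -70

a_19 = -70


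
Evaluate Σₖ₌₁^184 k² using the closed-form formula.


n = 184
n(n+1)(2n+1)/6 = 184×185×369/6
= 12560760/6 = 2093460

Σk² = 2093460


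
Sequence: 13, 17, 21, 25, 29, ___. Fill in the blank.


Pattern: arithmetic (d=4)
Terms: 13, 17, 21, 25, 29
Next term = 33

Next term = 33


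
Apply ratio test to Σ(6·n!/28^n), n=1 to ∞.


aₙ = 6·n!/28^n
a_{n+1}/aₙ = (n+1)!/28^(n+1) × 28^n/n!  (constant 6 cancels)
= (n+1)/28
L = lim(n→∞) (n+1)/28 = ∞
L > 1 → series DIVERGES

Diverges (ratio test: L = ∞ > 1)


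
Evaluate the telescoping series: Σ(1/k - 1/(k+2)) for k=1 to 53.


Telescoping with gap 2: two head and two tail terms survive.
= (1 + 1/2) - (1/54 + 1/55)
= 3/2 - 1/54 - 1/55 = 2173/1485

Sum = 2173/1485


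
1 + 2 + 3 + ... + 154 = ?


n(n+1)/2 = 154×155/2 = 23870/2 = 11935

Σk = 11935


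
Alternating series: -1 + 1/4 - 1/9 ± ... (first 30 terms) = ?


S = -1 + 1/4 - 1/9 + 1/16 - 1/25 + 1/36 - 1/49 + 1/64 ± ...
= -0.8219
(Full series converges to -π²/12 ≈ -0.8225)

S_30 = -0.8219


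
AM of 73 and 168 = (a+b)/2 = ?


AM = (73 + 168)/2 = 241/2 = 120.5

AM = 120.5


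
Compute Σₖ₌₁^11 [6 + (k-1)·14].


aₙ = 6 + (11-1)×14 = 146
Sₙ = n(a₁+aₙ)/2 = 11×(6+146)/2
= 11×152/2 = 836

S_11 = 836


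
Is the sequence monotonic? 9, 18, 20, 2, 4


Differences: 9, 2, -18, 2
Difference at position 1 is +9 (> 0) but position 3 is -18 (< 0) — sequence both rises and falls
→ NOT monotonic

Not monotonic


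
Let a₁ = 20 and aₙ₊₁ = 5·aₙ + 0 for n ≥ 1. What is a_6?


Computing step by step:
a_1 = 20
a_2 = 100
a_3 = 500
a_4 = 2500
a_5 = 12500
a_6 = 62500


a_6 = 62500


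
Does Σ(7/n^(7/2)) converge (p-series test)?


p-series test: Σ c/n^p converges if p > 1, diverges if p ≤ 1 (constant c > 0 doesn't affect convergence).
p = 7/2
7/2 > 1 → CONVERGES

Converges (p = 7/2 > 1)


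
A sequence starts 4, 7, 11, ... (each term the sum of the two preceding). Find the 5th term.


Computing iteratively: 4, 7, 11, 18, 29
a_5 = 29

a_5 = 29


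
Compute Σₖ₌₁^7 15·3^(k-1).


Sₙ = 15×(3^7 - 1)/(3 - 1)
= 15×(2187 - 1)/2
= 15×2186/2
= 16395

S_7 = 16395


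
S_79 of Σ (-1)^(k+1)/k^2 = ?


S = 1 - 1/4 + 1/9 - 1/16 + 1/25 - 1/36 + 1/49 - 1/64 ± ...
= 0.8225
(Full series converges to +π²/12 ≈ +0.8225)

S_79 = 0.8225


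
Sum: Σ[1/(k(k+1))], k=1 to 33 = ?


1/(k(k+1)) = 1/k - 1/(k+1) (partial fractions)
Telescoping: Σ = 1 - 1/34 = 33/34

Sum = 33/34


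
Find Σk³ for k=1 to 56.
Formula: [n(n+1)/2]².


n(n+1)/2 = 56×57/2 = 1596
Σk³ = 1596² = 2547216

Σk³ = 2547216


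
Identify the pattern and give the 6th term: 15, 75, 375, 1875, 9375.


Pattern: geometric (r=5)
Terms: 15, 75, 375, 1875, 9375
Next term = 46875

Next term = 46875


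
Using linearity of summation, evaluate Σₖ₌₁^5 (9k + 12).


Σ(9k+12) = 9·Σk + 12·n
= 9·15 + 12·5
= 135 + 60 = 195

Σ = 195


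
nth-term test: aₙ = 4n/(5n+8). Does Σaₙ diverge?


lim(n→∞) 4n/(5n+8) = 4/5 = 4/5  (divide numerator and denominator by n)
lim aₙ = 4/5 ≠ 0 → series DIVERGES

Diverges (lim aₙ = 4/5 ≠ 0)


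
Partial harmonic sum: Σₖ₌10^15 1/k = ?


Σₖ₌10^15 1/k = 1/10 + 1/11 + 1/12 + 1/13 + 1/14 + 1/15
= 1959/4004
≈ 0.4893

Sum = 1959/4004 ≈ 0.4893


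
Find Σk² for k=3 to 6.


Σₖ₌3^6 k² = Σₖ₌₁^6 k² − Σₖ₌₁^2 k²
= 6·7·13/6 − 2·3·5/6
= 91 − 5 = 86

Σk² = 86


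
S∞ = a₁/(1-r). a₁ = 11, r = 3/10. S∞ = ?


S∞ = a₁/(1-r) = 11/(1 - 3/10)
= 11/(7/10)
= 110/7

S∞ = 110/7


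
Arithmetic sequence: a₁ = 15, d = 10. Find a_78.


aₙ = a₁ + (n-1)d
= 15 + (78-1)×10
= 15 + 770
= 785

a_78 = 785


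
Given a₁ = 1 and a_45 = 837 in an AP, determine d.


d = (aₙ - a₁)/(n-1)
= (837 - 1)/(45-1)
= 836/44 = 19

d = 19


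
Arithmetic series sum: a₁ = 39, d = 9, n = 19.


aₙ = 39 + (19-1)×9 = 201
Sₙ = n(a₁+aₙ)/2 = 19×(39+201)/2
= 19×240/2 = 2280

S_19 = 2280


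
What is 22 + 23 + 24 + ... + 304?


Σₖ₌22^304 k = Σₖ₌₁^304 k − Σₖ₌₁^21 k
= 304·305/2 − 21·22/2
= 46360 − 231 = 46129

Σk = 46129


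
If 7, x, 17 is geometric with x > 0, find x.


GM = √(7×17) = √119 = 10.9087

GM = 10.9087


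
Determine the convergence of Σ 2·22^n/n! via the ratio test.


aₙ = 2·22^n/n!
a_{n+1}/aₙ = 22^(n+1)/(n+1)! × n!/22^n  (constant 2 cancels)
= 22/(n+1)
L = lim(n→∞) 22/(n+1) = 0
L < 1 → series CONVERGES

Converges (ratio test: L = 0 < 1)


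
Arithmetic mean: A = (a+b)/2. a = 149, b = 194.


AM = (149 + 194)/2 = 343/2 = 171.5

AM = 171.5


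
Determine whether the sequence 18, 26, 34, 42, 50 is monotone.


Differences: 8, 8, 8, 8
All differences > 0 → strictly INCREASING

Monotonically increasing


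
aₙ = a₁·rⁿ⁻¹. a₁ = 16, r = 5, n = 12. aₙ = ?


aₙ = a₁·r^(n-1)
= 16×5^11
= 16×48828125
= 781250000

a_12 = 781250000


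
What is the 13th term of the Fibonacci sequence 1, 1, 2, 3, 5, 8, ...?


Fibonacci sequence: 1, 1, 2, 3, 5, 8, 13, 21, 34, 55, 89, ...
F(13) = 233

F(13) = 233


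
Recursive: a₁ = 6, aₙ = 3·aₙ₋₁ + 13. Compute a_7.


Computing step by step:
a_1 = 6
a_2 = 31
a_3 = 106
a_4 = 331
a_5 = 1006
a_6 = 3031
a_7 = 9106


a_7 = 9106


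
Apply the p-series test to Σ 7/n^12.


p-series test: Σ c/n^p converges if p > 1, diverges if p ≤ 1 (constant c > 0 doesn't affect convergence).
p = 12
12 > 1 → CONVERGES

Converges (p = 12 > 1)


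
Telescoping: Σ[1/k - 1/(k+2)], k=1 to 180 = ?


Telescoping with gap 2: two head and two tail terms survive.
= (1 + 1/2) - (1/181 + 1/182)
= 3/2 - 1/181 - 1/182 = 24525/16471

Sum = 24525/16471


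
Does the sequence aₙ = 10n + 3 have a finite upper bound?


aₙ = 10n + 3 → as n→∞, aₙ→∞
No finite upper bound exists
The sequence is UNBOUNDED

Unbounded (aₙ → ∞ as n → ∞)


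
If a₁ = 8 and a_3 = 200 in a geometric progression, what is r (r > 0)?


r^(n-1) = aₙ/a₁
r^2 = 200/8 = 25
r = 25^(1/2)
= ±5; taking r > 0 gives r = 5

r = 5


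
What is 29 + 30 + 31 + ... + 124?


Σₖ₌29^124 k = Σₖ₌₁^124 k − Σₖ₌₁^28 k
= 124·125/2 − 28·29/2
= 7750 − 406 = 7344

Σk = 7344


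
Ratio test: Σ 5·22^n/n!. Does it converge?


aₙ = 5·22^n/n!
a_{n+1}/aₙ = 22^(n+1)/(n+1)! × n!/22^n  (constant 5 cancels)
= 22/(n+1)
L = lim(n→∞) 22/(n+1) = 0
L < 1 → series CONVERGES

Converges (ratio test: L = 0 < 1)


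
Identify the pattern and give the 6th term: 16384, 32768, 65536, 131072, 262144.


Pattern: powers of 2: 2ⁿ
Terms: 16384, 32768, 65536, 131072, 262144
Next term = 524288

Next term = 524288


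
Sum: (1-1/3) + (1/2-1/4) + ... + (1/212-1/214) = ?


Telescoping with gap 2: two head and two tail terms survive.
= (1 + 1/2) - (1/213 + 1/214)
= 3/2 - 1/213 - 1/214 = 33973/22791

Sum = 33973/22791


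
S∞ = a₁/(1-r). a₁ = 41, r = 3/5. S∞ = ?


S∞ = a₁/(1-r) = 41/(1 - 3/5)
= 41/(2/5)
= 205/2

S∞ = 205/2


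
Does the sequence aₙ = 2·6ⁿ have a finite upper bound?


aₙ = 2·6ⁿ → as n→∞, aₙ→∞ (since base 6 > 1)
No finite upper bound exists
The sequence is UNBOUNDED

Unbounded (aₙ → ∞ as n → ∞)


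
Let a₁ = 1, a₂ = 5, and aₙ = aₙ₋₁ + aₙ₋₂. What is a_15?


Computing iteratively: 1, 5, 6, 11, 17, 28, 45, 73, 118, 191, 309, 500, ...
a_15 = 2118

a_15 = 2118


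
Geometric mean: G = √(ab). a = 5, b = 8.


GM = √(5×8) = √40 = 6.3246

GM = 6.3246


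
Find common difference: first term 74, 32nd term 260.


d = (aₙ - a₁)/(n-1)
= (260 - 74)/(32-1)
= 186/31 = 6

d = 6


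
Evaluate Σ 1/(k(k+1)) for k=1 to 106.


1/(k(k+1)) = 1/k - 1/(k+1) (partial fractions)
Telescoping: Σ = 1 - 1/107 = 106/107

Sum = 106/107


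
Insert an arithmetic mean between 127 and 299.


AM = (127 + 299)/2 = 426/2 = 213

AM = 213


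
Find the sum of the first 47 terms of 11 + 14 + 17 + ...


aₙ = 11 + (47-1)×3 = 149
Sₙ = n(a₁+aₙ)/2 = 47×(11+149)/2
= 47×160/2 = 3760

S_47 = 3760


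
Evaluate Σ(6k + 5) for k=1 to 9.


Σ(6k+5) = 6·Σk + 5·n
= 6·45 + 5·9
= 270 + 45 = 315

Σ = 315


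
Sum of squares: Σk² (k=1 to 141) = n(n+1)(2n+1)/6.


n = 141
n(n+1)(2n+1)/6 = 141×142×283/6
= 5666226/6 = 944371

Σk² = 944371


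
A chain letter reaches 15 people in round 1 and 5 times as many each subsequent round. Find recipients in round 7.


aₙ = a₁·r^(n-1)
= 15×5^6
= 15×15625
= 234375

a_7 = 234375


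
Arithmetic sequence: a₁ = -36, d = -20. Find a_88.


aₙ = a₁ + (n-1)d
= -36 + (88-1)×-20
= -36 - 1740
= -1776

a_88 = -1776


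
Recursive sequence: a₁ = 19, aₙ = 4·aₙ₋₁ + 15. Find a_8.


Computing step by step:
a_1 = 19
a_2 = 91
a_3 = 379
a_4 = 1531
a_5 = 6139
a_6 = 24571
a_7 = 98299
a_8 = 393211


a_8 = 393211


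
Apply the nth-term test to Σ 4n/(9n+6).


lim(n→∞) 4n/(9n+6) = 4/9 = 4/9  (divide numerator and denominator by n)
lim aₙ = 4/9 ≠ 0 → series DIVERGES

Diverges (lim aₙ = 4/9 ≠ 0)


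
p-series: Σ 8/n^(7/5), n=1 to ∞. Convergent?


p-series test: Σ c/n^p converges if p > 1, diverges if p ≤ 1 (constant c > 0 doesn't affect convergence).
p = 7/5
7/5 > 1 → CONVERGES

Converges (p = 7/5 > 1)


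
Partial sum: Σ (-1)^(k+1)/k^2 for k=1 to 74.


S = 1 - 1/4 + 1/9 - 1/16 + 1/25 - 1/36 + 1/49 - 1/64 ± ...
= 0.8224
(Full series converges to +π²/12 ≈ +0.8225)

S_74 = 0.8224


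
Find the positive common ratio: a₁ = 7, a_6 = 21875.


r^(n-1) = aₙ/a₁
r^5 = 21875/7 = 3125
r = 3125^(1/5)
= 5

r = 5


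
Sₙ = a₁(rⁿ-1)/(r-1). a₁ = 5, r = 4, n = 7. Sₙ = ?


Sₙ = 5×(4^7 - 1)/(4 - 1)
= 5×(16384 - 1)/3
= 5×16383/3
= 27305

S_7 = 27305


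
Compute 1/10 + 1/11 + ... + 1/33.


Σₖ₌10^33 1/k = 1/10 + 1/11 + 1/12 + ... + 1/33
= 16538538542329/13127595717600
≈ 1.2598

Sum = 16538538542329/13127595717600 ≈ 1.2598


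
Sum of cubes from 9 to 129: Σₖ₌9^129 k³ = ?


Σₖ₌9^129 k³ = [129·130/2]² − [8·9/2]²
= 70308225 − 1296 = 70306929

Σk³ = 70306929


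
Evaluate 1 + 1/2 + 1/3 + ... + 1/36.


H_36 = 1/1 + 1/2 + 1/3 + ... + 1/36
= 54801925434709/13127595717600
≈ 4.1746

H_36 = 54801925434709/13127595717600 ≈ 4.1746


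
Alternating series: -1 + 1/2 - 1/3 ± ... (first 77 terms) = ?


S = -1 + 1/2 - 1/3 + 1/4 - 1/5 + 1/6 - 1/7 + 1/8 ± ...
= -0.6996
(Full series converges to -ln(2) ≈ -0.6931)

S_77 = -0.6996


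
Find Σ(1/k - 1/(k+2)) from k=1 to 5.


Telescoping with gap 2: two head and two tail terms survive.
= (1 + 1/2) - (1/6 + 1/7)
= 3/2 - 1/6 - 1/7 = 25/21

Sum = 25/21


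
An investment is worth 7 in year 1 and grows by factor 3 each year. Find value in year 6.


aₙ = a₁·r^(n-1)
= 7×3^5
= 7×243
= 1701

a_6 = 1701


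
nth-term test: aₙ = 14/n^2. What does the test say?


lim(n→∞) 14/n^2 = 0
lim aₙ = 0 → nth-term test is INCONCLUSIVE
(Need other tests; this is actually a convergent p-series with p=2 > 1)

Inconclusive (lim aₙ = 0; need another test)


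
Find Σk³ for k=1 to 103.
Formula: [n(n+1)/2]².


n(n+1)/2 = 103×104/2 = 5356
Σk³ = 5356² = 28686736

Σk³ = 28686736


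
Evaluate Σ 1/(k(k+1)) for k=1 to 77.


1/(k(k+1)) = 1/k - 1/(k+1) (partial fractions)
Telescoping: Σ = 1 - 1/78 = 77/78

Sum = 77/78


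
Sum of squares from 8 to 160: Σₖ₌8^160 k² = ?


Σₖ₌8^160 k² = Σₖ₌₁^160 k² − Σₖ₌₁^7 k²
= 160·161·321/6 − 7·8·15/6
= 1378160 − 140 = 1378020

Σk² = 1378020


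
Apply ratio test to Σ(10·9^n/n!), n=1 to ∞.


aₙ = 10·9^n/n!
a_{n+1}/aₙ = 9^(n+1)/(n+1)! × n!/9^n  (constant 10 cancels)
= 9/(n+1)
L = lim(n→∞) 9/(n+1) = 0
L < 1 → series CONVERGES

Converges (ratio test: L = 0 < 1)


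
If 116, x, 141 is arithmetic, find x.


AM = (116 + 141)/2 = 257/2 = 128.5

AM = 128.5


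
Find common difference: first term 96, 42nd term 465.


d = (aₙ - a₁)/(n-1)
= (465 - 96)/(42-1)
= 369/41 = 9

d = 9


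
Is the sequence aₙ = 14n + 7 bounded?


aₙ = 14n + 7 → as n→∞, aₙ→∞
No finite upper bound exists
The sequence is UNBOUNDED

Unbounded (aₙ → ∞ as n → ∞)


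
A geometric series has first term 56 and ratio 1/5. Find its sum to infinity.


S∞ = a₁/(1-r) = 56/(1 - 1/5)
= 56/(4/5)
= 70

S∞ = 70


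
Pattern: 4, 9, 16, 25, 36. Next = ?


Pattern: perfect squares: n²
Terms: 4, 9, 16, 25, 36
Next term = 49

Next term = 49


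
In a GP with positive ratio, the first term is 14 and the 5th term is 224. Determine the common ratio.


r^(n-1) = aₙ/a₁
r^4 = 224/14 = 16
r = 16^(1/4)
= ±2; taking r > 0 gives r = 2

r = 2


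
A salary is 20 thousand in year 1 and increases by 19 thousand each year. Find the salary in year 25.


aₙ = a₁ + (n-1)d
= 20 + (25-1)×19
= 20 + 456
= 476

a_25 = 476


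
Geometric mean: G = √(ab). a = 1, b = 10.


GM = √(1×10) = √10 = 3.1623

GM = 3.1623


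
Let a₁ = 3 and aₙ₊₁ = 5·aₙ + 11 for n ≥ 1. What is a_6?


Computing step by step:
a_1 = 3
a_2 = 26
a_3 = 141
a_4 = 716
a_5 = 3591
a_6 = 17966


a_6 = 17966


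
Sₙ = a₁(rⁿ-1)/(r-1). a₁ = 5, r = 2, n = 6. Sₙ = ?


Sₙ = 5×(2^6 - 1)/(2 - 1)
= 5×(64 - 1)/1
= 5×63/1
= 315

S_6 = 315


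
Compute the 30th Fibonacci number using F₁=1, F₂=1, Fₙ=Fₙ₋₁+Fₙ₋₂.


Fibonacci sequence: 1, 1, 2, 3, 5, 8, 13, 21, 34, 55, 89, ...
F(30) = 832040

F(30) = 832040


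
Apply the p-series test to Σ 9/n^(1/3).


p-series test: Σ c/n^p converges if p > 1, diverges if p ≤ 1 (constant c > 0 doesn't affect convergence).
p = 1/3
1/3 ≤ 1 → DIVERGES

Diverges (p = 1/3 ≤ 1)


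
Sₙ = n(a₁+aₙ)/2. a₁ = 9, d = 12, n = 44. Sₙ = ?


aₙ = 9 + (44-1)×12 = 525
Sₙ = n(a₁+aₙ)/2 = 44×(9+525)/2
= 44×534/2 = 11748

S_44 = 11748


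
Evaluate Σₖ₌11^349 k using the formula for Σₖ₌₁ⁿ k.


Σₖ₌11^349 k = Σₖ₌₁^349 k − Σₖ₌₁^10 k
= 349·350/2 − 10·11/2
= 61075 − 55 = 61020

Σk = 61020


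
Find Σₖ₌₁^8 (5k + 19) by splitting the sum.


Σ(5k+19) = 5·Σk + 19·n
= 5·36 + 19·8
= 180 + 152 = 332

Σ = 332


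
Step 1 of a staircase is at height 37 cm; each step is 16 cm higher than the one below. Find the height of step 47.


aₙ = a₁ + (n-1)d
= 37 + (47-1)×16
= 37 + 736
= 773

a_47 = 773


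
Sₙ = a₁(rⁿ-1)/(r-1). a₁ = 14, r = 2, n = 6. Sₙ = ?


Sₙ = 14×(2^6 - 1)/(2 - 1)
= 14×(64 - 1)/1
= 14×63/1
= 882

S_6 = 882


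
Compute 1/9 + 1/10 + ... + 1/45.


Σₖ₌9^45 1/k = 1/9 + 1/10 + 1/11 + ... + 1/45
= 15797506267624526569/9419588158802421600
≈ 1.6771

Sum = 15797506267624526569/9419588158802421600 ≈ 1.6771


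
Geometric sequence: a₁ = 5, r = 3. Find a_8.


aₙ = a₁·r^(n-1)
= 5×3^7
= 5×2187
= 10935

a_8 = 10935


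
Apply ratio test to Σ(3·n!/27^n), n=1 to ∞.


aₙ = 3·n!/27^n
a_{n+1}/aₙ = (n+1)!/27^(n+1) × 27^n/n!  (constant 3 cancels)
= (n+1)/27
L = lim(n→∞) (n+1)/27 = ∞
L > 1 → series DIVERGES

Diverges (ratio test: L = ∞ > 1)


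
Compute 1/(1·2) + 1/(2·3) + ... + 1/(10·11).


1/(k(k+1)) = 1/k - 1/(k+1) (partial fractions)
Telescoping: Σ = 1 - 1/11 = 10/11

Sum = 10/11


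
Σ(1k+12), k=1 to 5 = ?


Σ(1k+12) = 1·Σk + 12·n
= 1·15 + 12·5
= 15 + 60 = 75

Σ = 75


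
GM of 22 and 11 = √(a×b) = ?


GM = √(22×11) = √242 = 15.5563

GM = 15.5563


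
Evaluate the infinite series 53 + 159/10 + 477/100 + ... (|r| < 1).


S∞ = a₁/(1-r) = 53/(1 - 3/10)
= 53/(7/10)
= 530/7

S∞ = 530/7


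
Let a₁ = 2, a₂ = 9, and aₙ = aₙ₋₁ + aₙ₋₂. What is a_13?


Computing iteratively: 2, 9, 11, 20, 31, 51, 82, 133, 215, 348, 563, 911, ...
a_13 = 1474

a_13 = 1474


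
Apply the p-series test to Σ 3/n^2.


p-series test: Σ c/n^p converges if p > 1, diverges if p ≤ 1 (constant c > 0 doesn't affect convergence).
p = 2
2 > 1 → CONVERGES

Converges (p = 2 > 1)


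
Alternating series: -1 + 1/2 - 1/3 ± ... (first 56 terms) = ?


S = -1 + 1/2 - 1/3 + 1/4 - 1/5 + 1/6 - 1/7 + 1/8 ± ...
= -0.6843
(Full series converges to -ln(2) ≈ -0.6931)

S_56 = -0.6843


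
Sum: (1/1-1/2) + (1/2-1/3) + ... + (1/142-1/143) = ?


Telescoping: adjacent terms cancel.
= 1/1 - 1/143
= 1 - 1/143 = 142/143

Sum = 142/143


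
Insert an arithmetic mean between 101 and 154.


AM = (101 + 154)/2 = 255/2 = 127.5

AM = 127.5


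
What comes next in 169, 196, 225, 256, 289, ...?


Pattern: perfect squares: n²
Terms: 169, 196, 225, 256, 289
Next term = 324

Next term = 324


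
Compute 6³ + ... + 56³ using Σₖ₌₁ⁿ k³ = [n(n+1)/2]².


Σₖ₌6^56 k³ = [56·57/2]² − [5·6/2]²
= 2547216 − 225 = 2546991

Σk³ = 2546991


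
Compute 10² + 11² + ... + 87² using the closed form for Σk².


Σₖ₌10^87 k² = Σₖ₌₁^87 k² − Σₖ₌₁^9 k²
= 87·88·175/6 − 9·10·19/6
= 223300 − 285 = 223015

Σk² = 223015


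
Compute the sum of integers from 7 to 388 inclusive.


Σₖ₌7^388 k = Σₖ₌₁^388 k − Σₖ₌₁^6 k
= 388·389/2 − 6·7/2
= 75466 − 21 = 75445

Σk = 75445


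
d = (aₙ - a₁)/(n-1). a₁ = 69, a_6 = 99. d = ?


d = (aₙ - a₁)/(n-1)
= (99 - 69)/(6-1)
= 30/5 = 6

d = 6


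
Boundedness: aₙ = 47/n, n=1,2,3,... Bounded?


a₁ = 47, a₂ = 47/2, a₃ = 47/3, ...
0 < aₙ ≤ 47 for all n ≥ 1
Lower bound: 0, Upper bound: 47
The sequence IS bounded

Bounded (0 < aₙ ≤ 47)


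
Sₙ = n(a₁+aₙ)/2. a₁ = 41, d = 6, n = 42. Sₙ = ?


aₙ = 41 + (42-1)×6 = 287
Sₙ = n(a₁+aₙ)/2 = 42×(41+287)/2
= 42×328/2 = 6888

S_42 = 6888


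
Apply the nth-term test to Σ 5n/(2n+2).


lim(n→∞) 5n/(2n+2) = 5/2 = 5/2  (divide numerator and denominator by n)
lim aₙ = 5/2 ≠ 0 → series DIVERGES

Diverges (lim aₙ = 5/2 ≠ 0)


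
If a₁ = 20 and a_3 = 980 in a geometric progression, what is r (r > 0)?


r^(n-1) = aₙ/a₁
r^2 = 980/20 = 49
r = 49^(1/2)
= ±7; taking r > 0 gives r = 7

r = 7


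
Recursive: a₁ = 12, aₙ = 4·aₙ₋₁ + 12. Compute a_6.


Computing step by step:
a_1 = 12
a_2 = 60
a_3 = 252
a_4 = 1020
a_5 = 4092
a_6 = 16380


a_6 = 16380


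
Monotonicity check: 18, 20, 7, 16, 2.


Differences: 2, -13, 9, -14
Difference at position 1 is +2 (> 0) but position 2 is -13 (< 0) — sequence both rises and falls
→ NOT monotonic

Not monotonic


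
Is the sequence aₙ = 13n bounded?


aₙ = 13n → as n→∞, aₙ→∞
No finite upper bound exists
The sequence is UNBOUNDED

Unbounded (aₙ → ∞ as n → ∞)


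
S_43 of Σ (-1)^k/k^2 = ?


S = -1 + 1/4 - 1/9 + 1/16 - 1/25 + 1/36 - 1/49 + 1/64 ± ...
= -0.8227
(Full series converges to -π²/12 ≈ -0.8225)

S_43 = -0.8227


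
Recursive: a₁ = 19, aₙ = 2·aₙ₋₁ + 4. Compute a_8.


Computing step by step:
a_1 = 19
a_2 = 42
a_3 = 88
a_4 = 180
a_5 = 364
a_6 = 732
a_7 = 1468
a_8 = 2940


a_8 = 2940


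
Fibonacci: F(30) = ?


Fibonacci sequence: 1, 1, 2, 3, 5, 8, 13, 21, 34, 55, 89, ...
F(30) = 832040

F(30) = 832040


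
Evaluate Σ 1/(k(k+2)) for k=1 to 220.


1/(k(k+2)) = (1/2)·(1/k - 1/(k+2)) (partial fractions)
Telescoping: Σ = (1/2)·(1 + 1/2 - 1/221 - 1/222) = 36575/49062

Sum = 36575/49062


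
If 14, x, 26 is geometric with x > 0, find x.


GM = √(14×26) = √364 = 19.0788

GM = 19.0788


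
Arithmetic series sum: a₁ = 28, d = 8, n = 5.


aₙ = 28 + (5-1)×8 = 60
Sₙ = n(a₁+aₙ)/2 = 5×(28+60)/2
= 5×88/2 = 220

S_5 = 220


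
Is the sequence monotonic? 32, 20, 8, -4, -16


Differences: -12, -12, -12, -12
All differences < 0 → strictly DECREASING

Monotonically decreasing


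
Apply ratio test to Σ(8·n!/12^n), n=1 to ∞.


aₙ = 8·n!/12^n
a_{n+1}/aₙ = (n+1)!/12^(n+1) × 12^n/n!  (constant 8 cancels)
= (n+1)/12
L = lim(n→∞) (n+1)/12 = ∞
L > 1 → series DIVERGES

Diverges (ratio test: L = ∞ > 1)


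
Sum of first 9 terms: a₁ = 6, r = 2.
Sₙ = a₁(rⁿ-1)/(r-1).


Sₙ = 6×(2^9 - 1)/(2 - 1)
= 6×(512 - 1)/1
= 6×511/1
= 3066

S_9 = 3066


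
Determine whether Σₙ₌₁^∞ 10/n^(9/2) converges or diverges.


p-series test: Σ c/n^p converges if p > 1, diverges if p ≤ 1 (constant c > 0 doesn't affect convergence).
p = 9/2
9/2 > 1 → CONVERGES

Converges (p = 9/2 > 1)


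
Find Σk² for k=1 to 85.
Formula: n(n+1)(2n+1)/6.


n = 85
n(n+1)(2n+1)/6 = 85×86×171/6
= 1250010/6 = 208335

Σk² = 208335


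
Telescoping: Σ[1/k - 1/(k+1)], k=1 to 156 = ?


Telescoping: adjacent terms cancel.
= 1/1 - 1/157
= 1 - 1/157 = 156/157

Sum = 156/157


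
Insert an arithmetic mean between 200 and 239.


AM = (200 + 239)/2 = 439/2 = 219.5

AM = 219.5


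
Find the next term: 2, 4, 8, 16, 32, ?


Pattern: powers of 2: 2ⁿ
Terms: 2, 4, 8, 16, 32
Next term = 64

Next term = 64


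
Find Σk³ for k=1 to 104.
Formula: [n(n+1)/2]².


n(n+1)/2 = 104×105/2 = 5460
Σk³ = 5460² = 29811600

Σk³ = 29811600


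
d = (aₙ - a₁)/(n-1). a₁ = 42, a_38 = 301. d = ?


d = (aₙ - a₁)/(n-1)
= (301 - 42)/(38-1)
= 259/37 = 7

d = 7


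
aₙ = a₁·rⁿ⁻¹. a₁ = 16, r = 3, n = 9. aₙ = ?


aₙ = a₁·r^(n-1)
= 16×3^8
= 16×6561
= 104976

a_9 = 104976


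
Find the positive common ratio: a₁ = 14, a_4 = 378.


r^(n-1) = aₙ/a₁
r^3 = 378/14 = 27
r = 27^(1/3)
= 3

r = 3


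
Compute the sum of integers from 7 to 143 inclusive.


Σₖ₌7^143 k = Σₖ₌₁^143 k − Σₖ₌₁^6 k
= 143·144/2 − 6·7/2
= 10296 − 21 = 10275

Σk = 10275


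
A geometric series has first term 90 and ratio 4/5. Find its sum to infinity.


S∞ = a₁/(1-r) = 90/(1 - 4/5)
= 90/(1/5)
= 450

S∞ = 450


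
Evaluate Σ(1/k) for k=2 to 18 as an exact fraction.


Σₖ₌2^18 1/k = 1/2 + 1/3 + 1/4 + ... + 1/18
= 10190221/4084080
≈ 2.4951

Sum = 10190221/4084080 ≈ 2.4951


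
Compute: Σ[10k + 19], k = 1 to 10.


Σ(10k+19) = 10·Σk + 19·n
= 10·55 + 19·10
= 550 + 190 = 740

Σ = 740


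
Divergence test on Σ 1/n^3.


lim(n→∞) 1/n^3 = 0
lim aₙ = 0 → nth-term test is INCONCLUSIVE
(Need other tests; this is actually a convergent p-series with p=3 > 1)

Inconclusive (lim aₙ = 0; need another test)


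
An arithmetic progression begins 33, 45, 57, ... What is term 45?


aₙ = a₁ + (n-1)d
= 33 + (45-1)×12
= 33 + 528
= 561

a_45 = 561


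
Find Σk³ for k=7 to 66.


Σₖ₌7^66 k³ = [66·67/2]² − [6·7/2]²
= 4888521 − 441 = 4888080

Σk³ = 4888080


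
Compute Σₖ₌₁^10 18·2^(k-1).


Sₙ = 18×(2^10 - 1)/(2 - 1)
= 18×(1024 - 1)/1
= 18×1023/1
= 18414

S_10 = 18414


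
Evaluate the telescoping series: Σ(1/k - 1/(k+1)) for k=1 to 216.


Telescoping: adjacent terms cancel.
= 1/1 - 1/217
= 1 - 1/217 = 216/217

Sum = 216/217


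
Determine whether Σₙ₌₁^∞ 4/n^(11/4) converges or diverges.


p-series test: Σ c/n^p converges if p > 1, diverges if p ≤ 1 (constant c > 0 doesn't affect convergence).
p = 11/4
11/4 > 1 → CONVERGES

Converges (p = 11/4 > 1)


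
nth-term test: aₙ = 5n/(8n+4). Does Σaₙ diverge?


lim(n→∞) 5n/(8n+4) = 5/8 = 5/8  (divide numerator and denominator by n)
lim aₙ = 5/8 ≠ 0 → series DIVERGES

Diverges (lim aₙ = 5/8 ≠ 0)


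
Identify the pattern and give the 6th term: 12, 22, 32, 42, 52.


Pattern: arithmetic (d=10)
Terms: 12, 22, 32, 42, 52
Next term = 62

Next term = 62


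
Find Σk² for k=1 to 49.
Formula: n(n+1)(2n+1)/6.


n = 49
n(n+1)(2n+1)/6 = 49×50×99/6
= 242550/6 = 40425

Σk² = 40425


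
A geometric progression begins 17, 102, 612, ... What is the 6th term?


aₙ = a₁·r^(n-1)
= 17×6^5
= 17×7776
= 132192

a_6 = 132192


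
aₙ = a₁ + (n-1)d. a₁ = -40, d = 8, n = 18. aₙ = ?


aₙ = a₁ + (n-1)d
= -40 + (18-1)×8
= -40 + 136
= 96

a_18 = 96


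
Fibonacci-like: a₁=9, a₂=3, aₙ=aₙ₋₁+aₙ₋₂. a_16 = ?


Computing iteratively: 9, 3, 12, 15, 27, 42, 69, 111, 180, 291, 471, 762, ...
a_16 = 5223

a_16 = 5223


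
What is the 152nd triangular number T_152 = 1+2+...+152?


n(n+1)/2 = 152×153/2 = 23256/2 = 11628

Σk = 11628


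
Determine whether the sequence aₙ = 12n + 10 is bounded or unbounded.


aₙ = 12n + 10 → as n→∞, aₙ→∞
No finite upper bound exists
The sequence is UNBOUNDED

Unbounded (aₙ → ∞ as n → ∞)


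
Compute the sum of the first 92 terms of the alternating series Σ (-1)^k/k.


S = -1 + 1/2 - 1/3 + 1/4 - 1/5 + 1/6 - 1/7 + 1/8 ± ...
= -0.6877
(Full series converges to -ln(2) ≈ -0.6931)

S_92 = -0.6877


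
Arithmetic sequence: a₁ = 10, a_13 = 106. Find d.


d = (aₙ - a₁)/(n-1)
= (106 - 10)/(13-1)
= 96/12 = 8

d = 8


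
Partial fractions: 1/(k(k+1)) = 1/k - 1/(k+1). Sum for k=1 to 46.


1/(k(k+1)) = 1/k - 1/(k+1) (partial fractions)
Telescoping: Σ = 1 - 1/47 = 46/47

Sum = 46/47


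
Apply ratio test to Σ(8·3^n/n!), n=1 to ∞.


aₙ = 8·3^n/n!
a_{n+1}/aₙ = 3^(n+1)/(n+1)! × n!/3^n  (constant 8 cancels)
= 3/(n+1)
L = lim(n→∞) 3/(n+1) = 0
L < 1 → series CONVERGES

Converges (ratio test: L = 0 < 1)


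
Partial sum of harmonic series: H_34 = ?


H_34 = 1/1 + 1/2 + 1/3 + ... + 1/34
= 54062195834749/13127595717600
≈ 4.1182

H_34 = 54062195834749/13127595717600 ≈ 4.1182


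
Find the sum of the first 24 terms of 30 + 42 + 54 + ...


aₙ = 30 + (24-1)×12 = 306
Sₙ = n(a₁+aₙ)/2 = 24×(30+306)/2
= 24×336/2 = 4032

S_24 = 4032


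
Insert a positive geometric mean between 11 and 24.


GM = √(11×24) = √264 = 16.2481

GM = 16.2481


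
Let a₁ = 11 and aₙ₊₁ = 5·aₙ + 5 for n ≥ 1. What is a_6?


Computing step by step:
a_1 = 11
a_2 = 60
a_3 = 305
a_4 = 1530
a_5 = 7655
a_6 = 38280


a_6 = 38280


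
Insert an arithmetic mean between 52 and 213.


AM = (52 + 213)/2 = 265/2 = 132.5

AM = 132.5


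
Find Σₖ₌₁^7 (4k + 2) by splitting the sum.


Σ(4k+2) = 4·Σk + 2·n
= 4·28 + 2·7
= 112 + 14 = 126

Σ = 126


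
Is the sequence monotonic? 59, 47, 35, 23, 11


Differences: -12, -12, -12, -12
All differences < 0 → strictly DECREASING

Monotonically decreasing


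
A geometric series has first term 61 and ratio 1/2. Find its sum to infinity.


S∞ = a₁/(1-r) = 61/(1 - 1/2)
= 61/(1/2)
= 122

S∞ = 122


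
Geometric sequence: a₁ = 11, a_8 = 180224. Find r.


r^(n-1) = aₙ/a₁
r^7 = 180224/11 = 16384
r = 16384^(1/7)
= 4

r = 4


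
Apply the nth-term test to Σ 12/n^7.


lim(n→∞) 12/n^7 = 0
lim aₙ = 0 → nth-term test is INCONCLUSIVE
(Need other tests; this is actually a convergent p-series with p=7 > 1)

Inconclusive (lim aₙ = 0; need another test)


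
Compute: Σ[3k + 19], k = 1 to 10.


Σ(3k+19) = 3·Σk + 19·n
= 3·55 + 19·10
= 165 + 190 = 355

Σ = 355


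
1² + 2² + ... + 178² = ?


n = 178
n(n+1)(2n+1)/6 = 178×179×357/6
= 11374734/6 = 1895789

Σk² = 1895789


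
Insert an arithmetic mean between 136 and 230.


AM = (136 + 230)/2 = 366/2 = 183

AM = 183


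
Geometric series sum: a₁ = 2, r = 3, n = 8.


Sₙ = 2×(3^8 - 1)/(3 - 1)
= 2×(6561 - 1)/2
= 2×6560/2
= 6560

S_8 = 6560


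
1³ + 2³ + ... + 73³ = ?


n(n+1)/2 = 73×74/2 = 2701
Σk³ = 2701² = 7295401

Σk³ = 7295401


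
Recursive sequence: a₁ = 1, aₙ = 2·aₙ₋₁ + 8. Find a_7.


Computing step by step:
a_1 = 1
a_2 = 10
a_3 = 28
a_4 = 64
a_5 = 136
a_6 = 280
a_7 = 568


a_7 = 568


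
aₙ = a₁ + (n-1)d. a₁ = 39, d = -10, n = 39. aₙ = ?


aₙ = a₁ + (n-1)d
= 39 + (39-1)×-10
= 39 - 380
= -341

a_39 = -341


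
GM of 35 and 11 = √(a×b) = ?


GM = √(35×11) = √385 = 19.6214

GM = 19.6214


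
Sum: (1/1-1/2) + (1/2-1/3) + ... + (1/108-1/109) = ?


Telescoping: adjacent terms cancel.
= 1/1 - 1/109
= 1 - 1/109 = 108/109

Sum = 108/109


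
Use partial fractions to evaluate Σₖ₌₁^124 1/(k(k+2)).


1/(k(k+2)) = (1/2)·(1/k - 1/(k+2)) (partial fractions)
Telescoping: Σ = (1/2)·(1 + 1/2 - 1/125 - 1/126) = 11687/15750

Sum = 11687/15750


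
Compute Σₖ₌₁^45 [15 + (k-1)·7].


aₙ = 15 + (45-1)×7 = 323
Sₙ = n(a₁+aₙ)/2 = 45×(15+323)/2
= 45×338/2 = 7605

S_45 = 7605


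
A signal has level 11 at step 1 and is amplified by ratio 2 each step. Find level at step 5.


aₙ = a₁·r^(n-1)
= 11×2^4
= 11×16
= 176

a_5 = 176


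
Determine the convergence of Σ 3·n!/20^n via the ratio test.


aₙ = 3·n!/20^n
a_{n+1}/aₙ = (n+1)!/20^(n+1) × 20^n/n!  (constant 3 cancels)
= (n+1)/20
L = lim(n→∞) (n+1)/20 = ∞
L > 1 → series DIVERGES

Diverges (ratio test: L = ∞ > 1)


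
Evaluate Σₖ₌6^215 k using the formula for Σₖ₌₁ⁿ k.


Σₖ₌6^215 k = Σₖ₌₁^215 k − Σₖ₌₁^5 k
= 215·216/2 − 5·6/2
= 23220 − 15 = 23205

Σk = 23205


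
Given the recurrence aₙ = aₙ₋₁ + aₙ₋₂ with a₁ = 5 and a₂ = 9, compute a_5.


Computing iteratively: 5, 9, 14, 23, 37
a_5 = 37

a_5 = 37


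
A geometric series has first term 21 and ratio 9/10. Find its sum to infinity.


S∞ = a₁/(1-r) = 21/(1 - 9/10)
= 21/(1/10)
= 210

S∞ = 210


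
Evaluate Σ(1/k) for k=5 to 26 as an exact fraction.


Σₖ₌5^26 1/k = 1/5 + 1/6 + 1/7 + ... + 1/26
= 15804669767/8923714800
≈ 1.7711

Sum = 15804669767/8923714800 ≈ 1.7711


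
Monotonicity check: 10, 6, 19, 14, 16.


Differences: -4, 13, -5, 2
Difference at position 2 is +13 (> 0) but position 1 is -4 (< 0) — sequence both rises and falls
→ NOT monotonic

Not monotonic


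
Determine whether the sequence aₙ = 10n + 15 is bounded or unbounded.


aₙ = 10n + 15 → as n→∞, aₙ→∞
No finite upper bound exists
The sequence is UNBOUNDED

Unbounded (aₙ → ∞ as n → ∞)


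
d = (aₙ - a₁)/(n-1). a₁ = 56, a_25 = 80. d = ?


d = (aₙ - a₁)/(n-1)
= (80 - 56)/(25-1)
= 24/24 = 1

d = 1


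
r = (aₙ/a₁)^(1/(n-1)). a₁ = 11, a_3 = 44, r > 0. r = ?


r^(n-1) = aₙ/a₁
r^2 = 44/11 = 4
r = 4^(1/2)
= ±2; taking r > 0 gives r = 2

r = 2


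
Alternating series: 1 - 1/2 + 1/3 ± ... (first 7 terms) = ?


S = 1 - 1/2 + 1/3 - 1/4 + 1/5 - 1/6 + 1/7
= 0.7595
(Full series converges to +ln(2) ≈ +0.6931)

S_7 = 0.7595


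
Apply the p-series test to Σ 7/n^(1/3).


p-series test: Σ c/n^p converges if p > 1, diverges if p ≤ 1 (constant c > 0 doesn't affect convergence).
p = 1/3
1/3 ≤ 1 → DIVERGES

Diverges (p = 1/3 ≤ 1)


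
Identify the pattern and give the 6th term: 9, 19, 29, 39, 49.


Pattern: arithmetic (d=10)
Terms: 9, 19, 29, 39, 49
Next term = 59

Next term = 59


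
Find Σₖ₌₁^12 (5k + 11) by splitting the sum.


Σ(5k+11) = 5·Σk + 11·n
= 5·78 + 11·12
= 390 + 132 = 522

Σ = 522


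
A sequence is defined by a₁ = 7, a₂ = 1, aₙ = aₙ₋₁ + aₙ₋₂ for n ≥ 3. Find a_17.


Computing iteratively: 7, 1, 8, 9, 17, 26, 43, 69, 112, 181, 293, 474, ...
a_17 = 5257

a_17 = 5257


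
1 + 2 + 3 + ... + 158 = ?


n(n+1)/2 = 158×159/2 = 25122/2 = 12561

Σk = 12561


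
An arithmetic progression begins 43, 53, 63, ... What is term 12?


aₙ = a₁ + (n-1)d
= 43 + (12-1)×10
= 43 + 110
= 153

a_12 = 153


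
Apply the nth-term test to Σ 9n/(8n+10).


lim(n→∞) 9n/(8n+10) = 9/8 = 9/8  (divide numerator and denominator by n)
lim aₙ = 9/8 ≠ 0 → series DIVERGES

Diverges (lim aₙ = 9/8 ≠ 0)


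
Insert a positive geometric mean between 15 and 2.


GM = √(15×2) = √30 = 5.4772

GM = 5.4772


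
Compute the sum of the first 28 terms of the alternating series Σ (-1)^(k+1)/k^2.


S = 1 - 1/4 + 1/9 - 1/16 + 1/25 - 1/36 + 1/49 - 1/64 ± ...
= 0.8219
(Full series converges to +π²/12 ≈ +0.8225)

S_28 = 0.8219


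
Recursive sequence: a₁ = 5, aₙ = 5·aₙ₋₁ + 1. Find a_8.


Computing step by step:
a_1 = 5
a_2 = 26
a_3 = 131
a_4 = 656
a_5 = 3281
a_6 = 16406
a_7 = 82031
a_8 = 410156


a_8 = 410156


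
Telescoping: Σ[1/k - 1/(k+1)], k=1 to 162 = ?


Telescoping: adjacent terms cancel.
= 1/1 - 1/163
= 1 - 1/163 = 162/163

Sum = 162/163


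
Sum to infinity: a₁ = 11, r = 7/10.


S∞ = a₁/(1-r) = 11/(1 - 7/10)
= 11/(3/10)
= 110/3

S∞ = 110/3


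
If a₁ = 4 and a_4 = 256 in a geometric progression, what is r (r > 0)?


r^(n-1) = aₙ/a₁
r^3 = 256/4 = 64
r = 64^(1/3)
= 4

r = 4


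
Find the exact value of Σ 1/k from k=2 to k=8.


Σₖ₌2^8 1/k = 1/2 + 1/3 + 1/4 + 1/5 + 1/6 + 1/7 + 1/8
= 481/280
≈ 1.7179

Sum = 481/280 ≈ 1.7179


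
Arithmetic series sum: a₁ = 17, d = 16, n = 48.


aₙ = 17 + (48-1)×16 = 769
Sₙ = n(a₁+aₙ)/2 = 48×(17+769)/2
= 48×786/2 = 18864

S_48 = 18864


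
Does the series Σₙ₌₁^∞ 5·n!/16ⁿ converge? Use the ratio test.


aₙ = 5·n!/16^n
a_{n+1}/aₙ = (n+1)!/16^(n+1) × 16^n/n!  (constant 5 cancels)
= (n+1)/16
L = lim(n→∞) (n+1)/16 = ∞
L > 1 → series DIVERGES

Diverges (ratio test: L = ∞ > 1)


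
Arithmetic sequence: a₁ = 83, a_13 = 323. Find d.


d = (aₙ - a₁)/(n-1)
= (323 - 83)/(13-1)
= 240/12 = 20

d = 20


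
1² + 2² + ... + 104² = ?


n = 104
n(n+1)(2n+1)/6 = 104×105×209/6
= 2282280/6 = 380380

Σk² = 380380


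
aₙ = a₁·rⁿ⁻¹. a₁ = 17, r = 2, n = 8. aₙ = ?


aₙ = a₁·r^(n-1)
= 17×2^7
= 17×128
= 2176

a_8 = 2176


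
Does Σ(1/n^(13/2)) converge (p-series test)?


p-series test: Σ c/n^p converges if p > 1, diverges if p ≤ 1 (constant c > 0 doesn't affect convergence).
p = 13/2
13/2 > 1 → CONVERGES

Converges (p = 13/2 > 1)
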